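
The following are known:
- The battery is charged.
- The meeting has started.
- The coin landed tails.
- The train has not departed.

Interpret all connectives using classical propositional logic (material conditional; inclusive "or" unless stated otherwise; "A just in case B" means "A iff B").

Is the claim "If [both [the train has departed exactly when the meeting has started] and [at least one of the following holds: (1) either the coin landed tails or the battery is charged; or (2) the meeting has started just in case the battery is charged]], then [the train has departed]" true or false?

Let W = "the train has departed" (False), D = "the meeting has started" (True), V = "the coin landed heads" (False), M = "the battery is charged" (True).
This is ((W iff D) and ((not V or M) or (D iff M))) -> W.

W iff D = False iff True = False
not V = not False = True
not V or M = True or True = True
D iff M = True iff True = True
(not V or M) or (D iff M) = True or True = True
(W iff D) and ((not V or M) or (D iff M)) = False and True = False
((W iff D) and ((not V or M) or (D iff M))) -> W = False -> False = True

true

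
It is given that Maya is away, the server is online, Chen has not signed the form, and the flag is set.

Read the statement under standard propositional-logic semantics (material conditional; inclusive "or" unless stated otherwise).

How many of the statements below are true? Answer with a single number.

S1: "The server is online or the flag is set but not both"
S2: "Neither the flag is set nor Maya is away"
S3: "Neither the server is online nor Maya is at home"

0

Let Q = "the server is online" (True), S = "the flag is set" (True), P = "Maya is at home" (False).

S1: Parsed as Q xor S

Q xor S = True xor True = False
Thus S1 is false.

S2: This is S nor not P.

not P = not False = True
S nor not P = True nor True = False
So S2 is false.

S3: Parsed as Q nor P

Q nor P = True nor False = False
Hence S3 is false.

True statements: 0 (none).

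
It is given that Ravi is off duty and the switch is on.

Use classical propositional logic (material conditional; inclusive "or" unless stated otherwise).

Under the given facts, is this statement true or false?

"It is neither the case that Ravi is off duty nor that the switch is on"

Let R = "Ravi is on call" (F), L = "the switch is on" (T).
Parsed as ¬R ↓ L

¬R = ¬F = T
¬R ↓ L = T ↓ T = F

The statement is false.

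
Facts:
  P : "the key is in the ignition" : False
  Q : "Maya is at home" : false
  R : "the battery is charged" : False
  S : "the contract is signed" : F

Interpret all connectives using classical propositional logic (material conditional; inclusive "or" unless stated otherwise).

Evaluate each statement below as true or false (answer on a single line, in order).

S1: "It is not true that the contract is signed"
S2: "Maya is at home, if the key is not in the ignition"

S1: Parsed as ¬S

¬S = ¬F = T
Thus S1 is true.

S2: Parsed as ¬P → Q

¬P = ¬F = T
¬P → Q = T → F = F
Thus S2 is false.

S1 T, S2 F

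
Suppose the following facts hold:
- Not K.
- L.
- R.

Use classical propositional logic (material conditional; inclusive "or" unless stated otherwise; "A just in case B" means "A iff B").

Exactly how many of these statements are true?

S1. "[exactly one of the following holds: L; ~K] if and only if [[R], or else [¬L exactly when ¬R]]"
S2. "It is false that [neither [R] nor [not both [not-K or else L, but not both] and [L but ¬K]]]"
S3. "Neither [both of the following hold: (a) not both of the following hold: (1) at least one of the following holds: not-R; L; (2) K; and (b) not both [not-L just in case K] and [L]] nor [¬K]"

1

S1: This is (L xor not K) iff (R or (not L iff not R)).

not K = not False = True
L xor not K = True xor True = False
not L = not True = False
not R = not True = False
not L iff not R = False iff False = True
R or (not L iff not R) = True or True = True
(L xor not K) iff (R or (not L iff not R)) = False iff True = False
So S1 is false.

S2: Formalization: not (R nor ((not K xor L) nand (L and not K)))

not K = not False = True
not K xor L = True xor True = False
not K = not False = True
L and not K = True and True = True
(not K xor L) nand (L and not K) = False nand True = True
R nor ((not K xor L) nand (L and not K)) = True nor True = False
not (R nor ((not K xor L) nand (L and not K))) = not False = True
Thus S2 is true.

S3: This is (((not R or L) nand K) and ((not L iff K) nand L)) nor not K.

not R = not True = False
not R or L = False or True = True
(not R or L) nand K = True nand False = True
not L = not True = False
not L iff K = False iff False = True
(not L iff K) nand L = True nand True = False
((not R or L) nand K) and ((not L iff K) nand L) = True and False = False
not K = not False = True
(((not R or L) nand K) and ((not L iff K) nand L)) nor not K = False nor True = False
Hence S3 is false.

1 of the 3 statements is true.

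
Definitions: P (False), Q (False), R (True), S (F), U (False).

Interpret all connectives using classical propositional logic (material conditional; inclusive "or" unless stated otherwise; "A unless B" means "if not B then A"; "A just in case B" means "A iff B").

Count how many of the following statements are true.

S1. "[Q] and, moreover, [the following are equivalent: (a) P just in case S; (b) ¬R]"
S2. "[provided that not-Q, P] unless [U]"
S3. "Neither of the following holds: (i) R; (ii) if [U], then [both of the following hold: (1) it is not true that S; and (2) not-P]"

0

S1: This is Q ∧ ((P ↔ S) ↔ ¬R).

P ↔ S = F ↔ F = T
¬R = ¬T = F
(P ↔ S) ↔ ¬R = T ↔ F = F
Q ∧ ((P ↔ S) ↔ ¬R) = F ∧ F = F
Hence S1 is false.

S2: This is (¬Q → P) ∨ U.

¬Q = ¬F = T
¬Q → P = T → F = F
(¬Q → P) ∨ U = F ∨ F = F
Hence S2 is false.

S3: In symbols: R ↓ (U → (¬S ∧ ¬P))

¬S = ¬F = T
¬P = ¬F = T
¬S ∧ ¬P = T ∧ T = T
U → (¬S ∧ ¬P) = F → T = T
R ↓ (U → (¬S ∧ ¬P)) = T ↓ T = F
Thus S3 is false.

Count: 0.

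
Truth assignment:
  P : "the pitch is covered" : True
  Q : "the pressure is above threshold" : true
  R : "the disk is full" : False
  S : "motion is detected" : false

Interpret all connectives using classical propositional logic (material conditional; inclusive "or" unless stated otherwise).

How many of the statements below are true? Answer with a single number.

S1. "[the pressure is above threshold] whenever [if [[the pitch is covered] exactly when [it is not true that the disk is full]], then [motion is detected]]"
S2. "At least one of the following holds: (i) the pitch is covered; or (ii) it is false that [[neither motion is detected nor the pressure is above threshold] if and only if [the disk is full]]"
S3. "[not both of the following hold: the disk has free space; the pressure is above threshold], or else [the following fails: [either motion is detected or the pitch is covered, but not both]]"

2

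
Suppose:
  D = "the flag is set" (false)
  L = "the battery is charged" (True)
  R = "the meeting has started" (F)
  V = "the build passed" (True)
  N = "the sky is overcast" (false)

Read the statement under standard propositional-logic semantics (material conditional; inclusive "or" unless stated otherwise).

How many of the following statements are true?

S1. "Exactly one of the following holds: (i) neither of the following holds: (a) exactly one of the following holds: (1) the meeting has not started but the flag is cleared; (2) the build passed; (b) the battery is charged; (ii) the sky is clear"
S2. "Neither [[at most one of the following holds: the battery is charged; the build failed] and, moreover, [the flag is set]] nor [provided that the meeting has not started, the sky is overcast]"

S1: In symbols: (((¬R ∧ ¬D) ⊕ V) ↓ L) ⊕ ¬N

¬R = ¬F = T
¬D = ¬F = T
¬R ∧ ¬D = T ∧ T = T
(¬R ∧ ¬D) ⊕ V = T ⊕ T = F
((¬R ∧ ¬D) ⊕ V) ↓ L = F ↓ T = F
¬N = ¬F = T
(((¬R ∧ ¬D) ⊕ V) ↓ L) ⊕ ¬N = F ⊕ T = T
So S1 is true.

S2: In symbols: ((L ↑ ¬V) ∧ D) ↓ (¬R → N)

¬V = ¬T = F
L ↑ ¬V = T ↑ F = T
(L ↑ ¬V) ∧ D = T ∧ F = F
¬R = ¬F = T
¬R → N = T → F = F
((L ↑ ¬V) ∧ D) ↓ (¬R → N) = F ↓ F = T
So S2 is true.

2 of the 2 statements are true.

2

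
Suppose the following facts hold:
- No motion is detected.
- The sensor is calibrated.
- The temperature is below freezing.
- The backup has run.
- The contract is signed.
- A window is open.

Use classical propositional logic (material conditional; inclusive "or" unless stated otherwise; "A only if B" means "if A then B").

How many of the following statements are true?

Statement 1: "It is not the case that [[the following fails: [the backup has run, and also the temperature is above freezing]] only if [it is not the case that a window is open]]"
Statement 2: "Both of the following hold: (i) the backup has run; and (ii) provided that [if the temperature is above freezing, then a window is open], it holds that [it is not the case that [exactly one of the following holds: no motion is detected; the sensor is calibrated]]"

Let W = "the backup has run" (T), K = "the temperature is below freezing" (T), U = "a window is open" (T), H = "motion is detected" (F), P = "the sensor is calibrated" (T).

Statement 1: Formalization: ¬(¬(W ∧ ¬K) → ¬U)

¬K = ¬T = F
W ∧ ¬K = T ∧ F = F
¬(W ∧ ¬K) = ¬F = T
¬U = ¬T = F
¬(W ∧ ¬K) → ¬U = T → F = F
¬(¬(W ∧ ¬K) → ¬U) = ¬F = T
Thus Statement 1 is true.

Statement 2: Parsed as W ∧ ((¬K → U) → ¬(¬H ⊕ P))

¬K = ¬T = F
¬K → U = F → T = T
¬H = ¬F = T
¬H ⊕ P = T ⊕ T = F
¬(¬H ⊕ P) = ¬F = T
(¬K → U) → ¬(¬H ⊕ P) = T → T = T
W ∧ ((¬K → U) → ¬(¬H ⊕ P)) = T ∧ T = T
Thus Statement 2 is true.

True statements: 2 (Statement 1, Statement 2).

2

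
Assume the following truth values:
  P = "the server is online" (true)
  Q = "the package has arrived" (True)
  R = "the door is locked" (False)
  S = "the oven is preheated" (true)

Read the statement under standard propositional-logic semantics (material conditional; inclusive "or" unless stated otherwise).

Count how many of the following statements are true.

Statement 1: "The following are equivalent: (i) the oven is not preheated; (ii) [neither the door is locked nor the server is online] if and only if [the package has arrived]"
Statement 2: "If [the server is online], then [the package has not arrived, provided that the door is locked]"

2

Statement 1: This is ~S <-> ((R nor P) <-> Q).

~S = ~T = F
R nor P = F nor T = F
(R nor P) <-> Q = F <-> T = F
~S <-> ((R nor P) <-> Q) = F <-> F = T
Hence Statement 1 is true.

Statement 2: Parsed as P -> (R -> ~Q)

~Q = ~T = F
R -> ~Q = F -> F = T
P -> (R -> ~Q) = T -> T = T
Hence Statement 2 is true.

Count: 2.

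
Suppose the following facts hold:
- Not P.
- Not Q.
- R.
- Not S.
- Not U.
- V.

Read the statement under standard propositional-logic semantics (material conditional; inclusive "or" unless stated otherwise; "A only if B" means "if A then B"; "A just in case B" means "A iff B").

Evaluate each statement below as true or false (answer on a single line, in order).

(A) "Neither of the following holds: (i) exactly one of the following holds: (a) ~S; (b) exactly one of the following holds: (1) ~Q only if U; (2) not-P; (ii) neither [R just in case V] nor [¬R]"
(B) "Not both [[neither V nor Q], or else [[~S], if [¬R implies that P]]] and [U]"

(A) true; (B) true

(A): In symbols: (~S xor ((~Q -> U) xor ~P)) nor ((R <-> V) nor ~R)

~S = ~F = T
~Q = ~F = T
~Q -> U = T -> F = F
~P = ~F = T
(~Q -> U) xor ~P = F xor T = T
~S xor ((~Q -> U) xor ~P) = T xor T = F
R <-> V = T <-> T = T
~R = ~T = F
(R <-> V) nor ~R = T nor F = F
(~S xor ((~Q -> U) xor ~P)) nor ((R <-> V) nor ~R) = F nor F = T
Hence (A) is true.

(B): In symbols: ((V nor Q) | ((~R -> P) -> ~S)) nand U

V nor Q = T nor F = F
~R = ~T = F
~R -> P = F -> F = T
~S = ~F = T
(~R -> P) -> ~S = T -> T = T
(V nor Q) | ((~R -> P) -> ~S) = F | T = T
((V nor Q) | ((~R -> P) -> ~S)) nand U = T nand F = T
Hence (B) is true.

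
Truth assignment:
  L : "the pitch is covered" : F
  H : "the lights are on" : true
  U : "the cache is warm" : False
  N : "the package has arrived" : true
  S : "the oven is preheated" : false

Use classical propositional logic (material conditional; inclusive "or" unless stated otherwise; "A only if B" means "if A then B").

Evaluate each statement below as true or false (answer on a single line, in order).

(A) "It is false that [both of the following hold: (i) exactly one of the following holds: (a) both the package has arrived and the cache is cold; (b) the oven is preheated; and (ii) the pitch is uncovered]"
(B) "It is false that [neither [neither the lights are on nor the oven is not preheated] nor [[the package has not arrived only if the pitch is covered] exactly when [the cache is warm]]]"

(A) F / (B) F

(A): This is ¬(((N ∧ ¬U) ⊕ S) ∧ ¬L).

¬U = ¬F = T
N ∧ ¬U = T ∧ T = T
(N ∧ ¬U) ⊕ S = T ⊕ F = T
¬L = ¬F = T
((N ∧ ¬U) ⊕ S) ∧ ¬L = T ∧ T = T
¬(((N ∧ ¬U) ⊕ S) ∧ ¬L) = ¬T = F
Hence (A) is false.

(B): Formalization: ¬((H ↓ ¬S) ↓ ((¬N → L) ↔ U))

¬S = ¬F = T
H ↓ ¬S = T ↓ T = F
¬N = ¬T = F
¬N → L = F → F = T
(¬N → L) ↔ U = T ↔ F = F
(H ↓ ¬S) ↓ ((¬N → L) ↔ U) = F ↓ F = T
¬((H ↓ ¬S) ↓ ((¬N → L) ↔ U)) = ¬T = F
Hence (B) is false.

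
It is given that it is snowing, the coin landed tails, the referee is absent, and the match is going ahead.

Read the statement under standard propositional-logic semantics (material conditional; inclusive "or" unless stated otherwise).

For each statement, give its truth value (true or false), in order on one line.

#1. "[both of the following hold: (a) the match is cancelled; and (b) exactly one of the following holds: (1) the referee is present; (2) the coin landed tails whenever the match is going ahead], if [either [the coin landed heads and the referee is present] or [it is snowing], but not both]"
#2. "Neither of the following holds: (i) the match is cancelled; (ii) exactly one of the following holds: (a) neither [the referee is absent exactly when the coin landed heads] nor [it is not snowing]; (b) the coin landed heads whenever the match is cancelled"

#1 False / #2 True

Let Q = "the coin landed heads" (F), R = "the referee is present" (F), P = "it is snowing" (T), S = "the match is cancelled" (F).

#1: Parsed as ((Q ∧ R) ⊕ P) → (S ∧ (R ⊕ (¬S → ¬Q)))

Q ∧ R = F ∧ F = F
(Q ∧ R) ⊕ P = F ⊕ T = T
¬S = ¬F = T
¬Q = ¬F = T
¬S → ¬Q = T → T = T
R ⊕ (¬S → ¬Q) = F ⊕ T = T
S ∧ (R ⊕ (¬S → ¬Q)) = F ∧ T = F
((Q ∧ R) ⊕ P) → (S ∧ (R ⊕ (¬S → ¬Q))) = T → F = F
Thus #1 is false.

#2: Parsed as S ↓ (((¬R ↔ Q) ↓ ¬P) ⊕ (S → Q))

¬R = ¬F = T
¬R ↔ Q = T ↔ F = F
¬P = ¬T = F
(¬R ↔ Q) ↓ ¬P = F ↓ F = T
S → Q = F → F = T
((¬R ↔ Q) ↓ ¬P) ⊕ (S → Q) = T ⊕ T = F
S ↓ (((¬R ↔ Q) ↓ ¬P) ⊕ (S → Q)) = F ↓ F = T
So #2 is true.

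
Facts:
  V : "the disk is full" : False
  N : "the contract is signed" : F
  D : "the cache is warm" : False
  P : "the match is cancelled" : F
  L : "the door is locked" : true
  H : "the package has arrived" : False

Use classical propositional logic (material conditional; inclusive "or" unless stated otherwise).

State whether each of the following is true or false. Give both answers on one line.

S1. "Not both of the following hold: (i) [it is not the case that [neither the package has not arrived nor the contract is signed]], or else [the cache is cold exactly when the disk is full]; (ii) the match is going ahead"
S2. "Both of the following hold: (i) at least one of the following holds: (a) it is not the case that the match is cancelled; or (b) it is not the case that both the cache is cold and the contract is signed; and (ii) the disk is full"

S1: Parsed as (not (not H nor N) or (not D iff V)) nand not P

not H = not False = True
not H nor N = True nor False = False
not (not H nor N) = not False = True
not D = not False = True
not D iff V = True iff False = False
not (not H nor N) or (not D iff V) = True or False = True
not P = not False = True
(not (not H nor N) or (not D iff V)) nand not P = True nand True = False
Hence S1 is false.

S2: Formalization: (not P or (not D nand N)) and V

not P = not False = True
not D = not False = True
not D nand N = True nand False = True
not P or (not D nand N) = True or True = True
(not P or (not D nand N)) and V = True and False = False
So S2 is false.

S1 F / S2 F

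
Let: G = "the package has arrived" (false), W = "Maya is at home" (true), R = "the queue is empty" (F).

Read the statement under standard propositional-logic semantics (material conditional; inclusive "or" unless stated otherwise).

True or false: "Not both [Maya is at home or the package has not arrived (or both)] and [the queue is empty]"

In symbols: (W | ~G) nand R

~G = ~F = T
W | ~G = T | T = T
(W | ~G) nand R = T nand F = T

True.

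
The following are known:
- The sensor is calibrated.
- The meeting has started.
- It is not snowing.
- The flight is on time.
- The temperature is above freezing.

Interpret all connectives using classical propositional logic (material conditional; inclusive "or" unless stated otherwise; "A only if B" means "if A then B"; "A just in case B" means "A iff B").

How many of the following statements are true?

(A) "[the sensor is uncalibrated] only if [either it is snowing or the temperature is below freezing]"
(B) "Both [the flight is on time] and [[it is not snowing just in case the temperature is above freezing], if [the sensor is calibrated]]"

Let P = "the sensor is calibrated" (True), R = "it is snowing" (False), U = "the temperature is below freezing" (False), S = "the flight is delayed" (False).

(A): This is not P -> (R or U).

not P = not True = False
R or U = False or False = False
not P -> (R or U) = False -> False = True
Hence (A) is true.

(B): Formalization: not S and (P -> (not R iff not U))

not S = not False = True
not R = not False = True
not U = not False = True
not R iff not U = True iff True = True
P -> (not R iff not U) = True -> True = True
not S and (P -> (not R iff not U)) = True and True = True
Hence (B) is true.

Count: 2.

2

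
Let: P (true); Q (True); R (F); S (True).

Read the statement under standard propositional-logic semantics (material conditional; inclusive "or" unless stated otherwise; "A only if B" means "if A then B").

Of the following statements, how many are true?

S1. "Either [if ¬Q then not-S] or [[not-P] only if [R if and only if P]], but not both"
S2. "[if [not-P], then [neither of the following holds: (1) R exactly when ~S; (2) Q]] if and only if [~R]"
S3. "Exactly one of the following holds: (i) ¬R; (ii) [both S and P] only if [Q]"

S1: Formalization: (~Q -> ~S) xor (~P -> (R <-> P))

~Q = ~T = F
~S = ~T = F
~Q -> ~S = F -> F = T
~P = ~T = F
R <-> P = F <-> T = F
~P -> (R <-> P) = F -> F = T
(~Q -> ~S) xor (~P -> (R <-> P)) = T xor T = F
So S1 is false.

S2: This is (~P -> ((R <-> ~S) nor Q)) <-> ~R.

~P = ~T = F
~S = ~T = F
R <-> ~S = F <-> F = T
(R <-> ~S) nor Q = T nor T = F
~P -> ((R <-> ~S) nor Q) = F -> F = T
~R = ~F = T
(~P -> ((R <-> ~S) nor Q)) <-> ~R = T <-> T = T
So S2 is true.

S3: In symbols: ~R xor ((S & P) -> Q)

~R = ~F = T
S & P = T & T = T
(S & P) -> Q = T -> T = T
~R xor ((S & P) -> Q) = T xor T = F
So S3 is false.

Count: 1.

1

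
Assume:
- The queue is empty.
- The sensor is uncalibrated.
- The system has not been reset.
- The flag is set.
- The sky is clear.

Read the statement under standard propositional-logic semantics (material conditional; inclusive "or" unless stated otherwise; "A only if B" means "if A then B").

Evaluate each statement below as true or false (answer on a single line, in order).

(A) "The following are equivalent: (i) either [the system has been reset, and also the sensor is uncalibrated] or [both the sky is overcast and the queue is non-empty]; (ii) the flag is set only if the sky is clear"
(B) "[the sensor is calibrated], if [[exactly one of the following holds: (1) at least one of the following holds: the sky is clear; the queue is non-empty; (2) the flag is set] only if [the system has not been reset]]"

Let R = "the system has been reset" (False), Q = "the sensor is calibrated" (False), U = "the sky is overcast" (False), P = "the queue is empty" (True), S = "the flag is set" (True).

(A): Parsed as ((R and not Q) or (U and not P)) iff (S -> not U)

not Q = not False = True
R and not Q = False and True = False
not P = not True = False
U and not P = False and False = False
(R and not Q) or (U and not P) = False or False = False
not U = not False = True
S -> not U = True -> True = True
((R and not Q) or (U and not P)) iff (S -> not U) = False iff True = False
Thus (A) is false.

(B): Parsed as (((not U or not P) xor S) -> not R) -> Q

not U = not False = True
not P = not True = False
not U or not P = True or False = True
(not U or not P) xor S = True xor True = False
not R = not False = True
((not U or not P) xor S) -> not R = False -> True = True
(((not U or not P) xor S) -> not R) -> Q = True -> False = False
Hence (B) is false.

(A) F, (B) F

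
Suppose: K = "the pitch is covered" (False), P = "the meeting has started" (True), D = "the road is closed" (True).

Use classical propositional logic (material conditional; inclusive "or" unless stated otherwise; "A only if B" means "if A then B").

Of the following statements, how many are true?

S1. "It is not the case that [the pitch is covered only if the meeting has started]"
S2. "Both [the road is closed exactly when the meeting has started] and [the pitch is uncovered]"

1

S1: In symbols: ~(K -> P)

K -> P = F -> T = T
~(K -> P) = ~T = F
So S1 is false.

S2: This is (D <-> P) & ~K.

D <-> P = T <-> T = T
~K = ~F = T
(D <-> P) & ~K = T & T = T
Thus S2 is true.

Count: 1.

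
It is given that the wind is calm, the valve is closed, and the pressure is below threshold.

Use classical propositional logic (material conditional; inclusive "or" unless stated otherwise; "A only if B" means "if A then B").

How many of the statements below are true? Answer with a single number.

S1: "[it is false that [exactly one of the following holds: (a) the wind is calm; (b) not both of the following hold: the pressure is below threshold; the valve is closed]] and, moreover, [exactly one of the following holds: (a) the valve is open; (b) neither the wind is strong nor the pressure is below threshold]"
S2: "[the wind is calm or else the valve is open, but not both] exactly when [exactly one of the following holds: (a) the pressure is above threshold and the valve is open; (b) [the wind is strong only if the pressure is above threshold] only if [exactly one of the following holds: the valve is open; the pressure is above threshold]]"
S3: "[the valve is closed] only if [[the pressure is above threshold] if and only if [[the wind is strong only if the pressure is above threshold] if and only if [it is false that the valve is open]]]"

0

Let P = "the wind is strong" (False), K = "the pressure is above threshold" (False), G = "the valve is open" (False).

S1: Parsed as not (not P xor (not K nand not G)) and (G xor (P nor not K))

not P = not False = True
not K = not False = True
not G = not False = True
not K nand not G = True nand True = False
not P xor (not K nand not G) = True xor False = True
not (not P xor (not K nand not G)) = not True = False
not K = not False = True
P nor not K = False nor True = False
G xor (P nor not K) = False xor False = False
not (not P xor (not K nand not G)) and (G xor (P nor not K)) = False and False = False
Hence S1 is false.

S2: Parsed as (not P xor G) iff ((K and G) xor ((P -> K) -> (G xor K)))

not P = not False = True
not P xor G = True xor False = True
K and G = False and False = False
P -> K = False -> False = True
G xor K = False xor False = False
(P -> K) -> (G xor K) = True -> False = False
(K and G) xor ((P -> K) -> (G xor K)) = False xor False = False
(not P xor G) iff ((K and G) xor ((P -> K) -> (G xor K))) = True iff False = False
Thus S2 is false.

S3: Formalization: not G -> (K iff ((P -> K) iff not G))

not G = not False = True
P -> K = False -> False = True
not G = not False = True
(P -> K) iff not G = True iff True = True
K iff ((P -> K) iff not G) = False iff True = False
not G -> (K iff ((P -> K) iff not G)) = True -> False = False
Hence S3 is false.

Count: 0.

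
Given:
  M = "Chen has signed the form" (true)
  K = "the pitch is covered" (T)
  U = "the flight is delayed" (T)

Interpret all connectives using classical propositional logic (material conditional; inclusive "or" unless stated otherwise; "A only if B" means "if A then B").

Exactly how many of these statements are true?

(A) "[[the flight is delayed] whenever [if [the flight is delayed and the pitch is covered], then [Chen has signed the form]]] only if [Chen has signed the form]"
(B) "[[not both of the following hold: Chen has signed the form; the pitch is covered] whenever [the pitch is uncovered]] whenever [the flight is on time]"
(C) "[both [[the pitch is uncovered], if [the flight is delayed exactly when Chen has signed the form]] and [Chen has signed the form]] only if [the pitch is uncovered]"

3

(A): Parsed as (((U & K) -> M) -> U) -> M

U & K = T & T = T
(U & K) -> M = T -> T = T
((U & K) -> M) -> U = T -> T = T
(((U & K) -> M) -> U) -> M = T -> T = T
Hence (A) is true.

(B): Formalization: ~U -> (~K -> (M nand K))

~U = ~T = F
~K = ~T = F
M nand K = T nand T = F
~K -> (M nand K) = F -> F = T
~U -> (~K -> (M nand K)) = F -> T = T
Hence (B) is true.

(C): In symbols: (((U <-> M) -> ~K) & M) -> ~K

U <-> M = T <-> T = T
~K = ~T = F
(U <-> M) -> ~K = T -> F = F
((U <-> M) -> ~K) & M = F & T = F
~K = ~T = F
(((U <-> M) -> ~K) & M) -> ~K = F -> F = T
Thus (C) is true.

True statements: 3.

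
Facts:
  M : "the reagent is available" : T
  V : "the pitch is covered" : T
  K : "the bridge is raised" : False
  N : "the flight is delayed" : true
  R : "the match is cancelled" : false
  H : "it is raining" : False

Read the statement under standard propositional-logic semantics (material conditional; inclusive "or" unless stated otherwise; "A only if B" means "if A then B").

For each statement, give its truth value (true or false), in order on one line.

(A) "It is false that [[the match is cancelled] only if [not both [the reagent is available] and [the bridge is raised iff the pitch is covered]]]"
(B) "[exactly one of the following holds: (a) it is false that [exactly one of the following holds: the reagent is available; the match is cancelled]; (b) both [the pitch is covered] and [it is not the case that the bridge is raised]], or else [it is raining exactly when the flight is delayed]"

(A) False / (B) True

(A): Formalization: ~(R -> (M nand (K <-> V)))

K <-> V = F <-> T = F
M nand (K <-> V) = T nand F = T
R -> (M nand (K <-> V)) = F -> T = T
~(R -> (M nand (K <-> V))) = ~T = F
Thus (A) is false.

(B): In symbols: (~(M xor R) xor (V & ~K)) | (H <-> N)

M xor R = T xor F = T
~(M xor R) = ~T = F
~K = ~F = T
V & ~K = T & T = T
~(M xor R) xor (V & ~K) = F xor T = T
H <-> N = F <-> T = F
(~(M xor R) xor (V & ~K)) | (H <-> N) = T | F = T
So (B) is true.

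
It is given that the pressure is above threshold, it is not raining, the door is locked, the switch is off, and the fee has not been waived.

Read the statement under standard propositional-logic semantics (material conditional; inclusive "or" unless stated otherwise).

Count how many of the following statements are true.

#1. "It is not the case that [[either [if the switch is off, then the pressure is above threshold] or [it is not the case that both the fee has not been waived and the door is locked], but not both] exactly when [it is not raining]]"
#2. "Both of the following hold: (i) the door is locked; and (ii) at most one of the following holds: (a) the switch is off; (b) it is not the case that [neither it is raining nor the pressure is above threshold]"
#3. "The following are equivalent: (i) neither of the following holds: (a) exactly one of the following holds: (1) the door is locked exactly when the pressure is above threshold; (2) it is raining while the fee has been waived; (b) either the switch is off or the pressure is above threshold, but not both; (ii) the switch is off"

0

Let S = "the switch is on" (False), P = "the pressure is above threshold" (True), U = "the fee has been waived" (False), R = "the door is locked" (True), Q = "it is raining" (False).

#1: Parsed as not (((not S -> P) xor (not U nand R)) iff not Q)

not S = not False = True
not S -> P = True -> True = True
not U = not False = True
not U nand R = True nand True = False
(not S -> P) xor (not U nand R) = True xor False = True
not Q = not False = True
((not S -> P) xor (not U nand R)) iff not Q = True iff True = True
not (((not S -> P) xor (not U nand R)) iff not Q) = not True = False
Hence #1 is false.

#2: This is R and (not S nand not (Q nor P)).

not S = not False = True
Q nor P = False nor True = False
not (Q nor P) = not False = True
not S nand not (Q nor P) = True nand True = False
R and (not S nand not (Q nor P)) = True and False = False
Hence #2 is false.

#3: Parsed as (((R iff P) xor (Q and U)) nor (not S xor P)) iff not S

R iff P = True iff True = True
Q and U = False and False = False
(R iff P) xor (Q and U) = True xor False = True
not S = not False = True
not S xor P = True xor True = False
((R iff P) xor (Q and U)) nor (not S xor P) = True nor False = False
not S = not False = True
(((R iff P) xor (Q and U)) nor (not S xor P)) iff not S = False iff True = False
Hence #3 is false.

0 of the 3 statements are true (none).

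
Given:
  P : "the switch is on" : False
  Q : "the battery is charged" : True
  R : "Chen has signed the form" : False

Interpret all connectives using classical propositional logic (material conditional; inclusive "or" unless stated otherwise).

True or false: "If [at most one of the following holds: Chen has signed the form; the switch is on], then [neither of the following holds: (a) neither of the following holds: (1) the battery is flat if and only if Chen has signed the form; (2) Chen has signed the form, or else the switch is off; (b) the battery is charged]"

This is (R ↑ P) → (((¬Q ↔ R) ↓ (R ∨ ¬P)) ↓ Q).

R ↑ P = F ↑ F = T
¬Q = ¬T = F
¬Q ↔ R = F ↔ F = T
¬P = ¬F = T
R ∨ ¬P = F ∨ T = T
(¬Q ↔ R) ↓ (R ∨ ¬P) = T ↓ T = F
((¬Q ↔ R) ↓ (R ∨ ¬P)) ↓ Q = F ↓ T = F
(R ↑ P) → (((¬Q ↔ R) ↓ (R ∨ ¬P)) ↓ Q) = T → F = F

false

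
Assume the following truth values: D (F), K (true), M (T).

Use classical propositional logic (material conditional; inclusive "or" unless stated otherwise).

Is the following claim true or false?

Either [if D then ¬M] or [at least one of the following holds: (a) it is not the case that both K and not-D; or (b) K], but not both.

Formalization: (D -> ~M) xor ((K nand ~D) | K)

~M = ~T = F
D -> ~M = F -> F = T
~D = ~F = T
K nand ~D = T nand T = F
(K nand ~D) | K = F | T = T
(D -> ~M) xor ((K nand ~D) | K) = T xor T = F

The statement is false.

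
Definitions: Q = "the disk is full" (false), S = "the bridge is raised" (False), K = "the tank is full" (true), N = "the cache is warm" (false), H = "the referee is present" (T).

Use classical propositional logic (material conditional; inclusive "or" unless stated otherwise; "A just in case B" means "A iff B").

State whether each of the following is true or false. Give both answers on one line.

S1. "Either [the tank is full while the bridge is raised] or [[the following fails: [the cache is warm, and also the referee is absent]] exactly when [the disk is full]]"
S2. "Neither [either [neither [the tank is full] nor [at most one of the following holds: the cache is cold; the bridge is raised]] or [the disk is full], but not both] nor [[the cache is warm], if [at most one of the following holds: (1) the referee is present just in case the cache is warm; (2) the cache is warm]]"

S1 False / S2 True

S1: This is (K and S) or (not (N and not H) iff Q).

K and S = True and False = False
not H = not True = False
N and not H = False and False = False
not (N and not H) = not False = True
not (N and not H) iff Q = True iff False = False
(K and S) or (not (N and not H) iff Q) = False or False = False
Hence S1 is false.

S2: In symbols: ((K nor (not N nand S)) xor Q) nor (((H iff N) nand N) -> N)

not N = not False = True
not N nand S = True nand False = True
K nor (not N nand S) = True nor True = False
(K nor (not N nand S)) xor Q = False xor False = False
H iff N = True iff False = False
(H iff N) nand N = False nand False = True
((H iff N) nand N) -> N = True -> False = False
((K nor (not N nand S)) xor Q) nor (((H iff N) nand N) -> N) = False nor False = True
Hence S2 is true.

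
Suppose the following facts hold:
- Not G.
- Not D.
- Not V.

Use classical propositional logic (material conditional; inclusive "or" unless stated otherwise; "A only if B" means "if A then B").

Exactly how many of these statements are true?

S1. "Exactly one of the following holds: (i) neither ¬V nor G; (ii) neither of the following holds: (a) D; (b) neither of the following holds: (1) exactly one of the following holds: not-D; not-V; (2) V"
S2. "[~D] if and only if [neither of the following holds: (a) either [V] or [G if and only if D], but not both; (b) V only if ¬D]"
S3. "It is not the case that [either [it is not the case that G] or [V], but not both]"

0

S1: This is (not V nor G) xor (D nor ((not D xor not V) nor V)).

not V = not False = True
not V nor G = True nor False = False
not D = not False = True
not V = not False = True
not D xor not V = True xor True = False
(not D xor not V) nor V = False nor False = True
D nor ((not D xor not V) nor V) = False nor True = False
(not V nor G) xor (D nor ((not D xor not V) nor V)) = False xor False = False
Hence S1 is false.

S2: This is not D iff ((V xor (G iff D)) nor (V -> not D)).

not D = not False = True
G iff D = False iff False = True
V xor (G iff D) = False xor True = True
not D = not False = True
V -> not D = False -> True = True
(V xor (G iff D)) nor (V -> not D) = True nor True = False
not D iff ((V xor (G iff D)) nor (V -> not D)) = True iff False = False
Hence S2 is false.

S3: Parsed as not (not G xor V)

not G = not False = True
not G xor V = True xor False = True
not (not G xor V) = not True = False
So S3 is false.

Count: 0.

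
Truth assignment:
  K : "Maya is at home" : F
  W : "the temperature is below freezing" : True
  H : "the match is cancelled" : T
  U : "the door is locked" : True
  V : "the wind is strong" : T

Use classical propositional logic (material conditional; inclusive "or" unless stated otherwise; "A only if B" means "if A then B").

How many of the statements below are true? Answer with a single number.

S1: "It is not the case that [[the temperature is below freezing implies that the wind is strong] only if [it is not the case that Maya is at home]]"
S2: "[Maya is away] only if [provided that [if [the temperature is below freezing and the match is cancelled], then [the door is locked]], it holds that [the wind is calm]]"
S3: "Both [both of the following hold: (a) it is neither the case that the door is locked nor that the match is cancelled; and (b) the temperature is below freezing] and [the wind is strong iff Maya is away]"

0

S1: Parsed as ¬((W → V) → ¬K)

W → V = T → T = T
¬K = ¬F = T
(W → V) → ¬K = T → T = T
¬((W → V) → ¬K) = ¬T = F
Hence S1 is false.

S2: Formalization: ¬K → (((W ∧ H) → U) → ¬V)

¬K = ¬F = T
W ∧ H = T ∧ T = T
(W ∧ H) → U = T → T = T
¬V = ¬T = F
((W ∧ H) → U) → ¬V = T → F = F
¬K → (((W ∧ H) → U) → ¬V) = T → F = F
So S2 is false.

S3: This is ((U ↓ H) ∧ W) ∧ (V ↔ ¬K).

U ↓ H = T ↓ T = F
(U ↓ H) ∧ W = F ∧ T = F
¬K = ¬F = T
V ↔ ¬K = T ↔ T = T
((U ↓ H) ∧ W) ∧ (V ↔ ¬K) = F ∧ T = F
Thus S3 is false.

Count: 0.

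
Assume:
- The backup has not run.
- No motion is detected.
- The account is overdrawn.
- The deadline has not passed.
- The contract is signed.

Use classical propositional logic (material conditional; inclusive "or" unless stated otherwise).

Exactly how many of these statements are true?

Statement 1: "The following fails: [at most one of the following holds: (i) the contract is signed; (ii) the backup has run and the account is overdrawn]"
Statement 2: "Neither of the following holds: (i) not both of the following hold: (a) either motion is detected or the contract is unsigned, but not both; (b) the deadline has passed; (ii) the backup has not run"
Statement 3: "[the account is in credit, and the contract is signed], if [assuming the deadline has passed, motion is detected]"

Let D = "the contract is signed" (T), Q = "the backup has run" (F), G = "the account is overdrawn" (T), R = "motion is detected" (F), S = "the deadline has passed" (F).

Statement 1: In symbols: ~(D nand (Q & G))

Q & G = F & T = F
D nand (Q & G) = T nand F = T
~(D nand (Q & G)) = ~T = F
Thus Statement 1 is false.

Statement 2: Formalization: ((R xor ~D) nand S) nor ~Q

~D = ~T = F
R xor ~D = F xor F = F
(R xor ~D) nand S = F nand F = T
~Q = ~F = T
((R xor ~D) nand S) nor ~Q = T nor T = F
Thus Statement 2 is false.

Statement 3: Parsed as (S -> R) -> (~G & D)

S -> R = F -> F = T
~G = ~T = F
~G & D = F & T = F
(S -> R) -> (~G & D) = T -> F = F
Thus Statement 3 is false.

0 of the 3 statements are true (none).

0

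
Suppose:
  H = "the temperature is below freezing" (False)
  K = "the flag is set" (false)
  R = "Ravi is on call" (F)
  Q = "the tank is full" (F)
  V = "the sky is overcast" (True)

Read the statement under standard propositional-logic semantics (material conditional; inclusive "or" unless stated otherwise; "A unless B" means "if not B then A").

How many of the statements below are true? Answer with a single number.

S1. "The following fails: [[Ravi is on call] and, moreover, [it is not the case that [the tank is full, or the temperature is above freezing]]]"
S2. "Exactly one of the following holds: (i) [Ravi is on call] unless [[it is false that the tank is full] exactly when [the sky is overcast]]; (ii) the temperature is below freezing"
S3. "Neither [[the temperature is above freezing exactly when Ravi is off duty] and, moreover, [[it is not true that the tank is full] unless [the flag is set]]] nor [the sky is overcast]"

2

S1: This is not (R and not (Q or not H)).

not H = not False = True
Q or not H = False or True = True
not (Q or not H) = not True = False
R and not (Q or not H) = False and False = False
not (R and not (Q or not H)) = not False = True
Thus S1 is true.

S2: Formalization: (R or (not Q iff V)) xor H

not Q = not False = True
not Q iff V = True iff True = True
R or (not Q iff V) = False or True = True
(R or (not Q iff V)) xor H = True xor False = True
Thus S2 is true.

S3: Formalization: ((not H iff not R) and (not Q or K)) nor V

not H = not False = True
not R = not False = True
not H iff not R = True iff True = True
not Q = not False = True
not Q or K = True or False = True
(not H iff not R) and (not Q or K) = True and True = True
((not H iff not R) and (not Q or K)) nor V = True nor True = False
Hence S3 is false.

2 of the 3 statements are true.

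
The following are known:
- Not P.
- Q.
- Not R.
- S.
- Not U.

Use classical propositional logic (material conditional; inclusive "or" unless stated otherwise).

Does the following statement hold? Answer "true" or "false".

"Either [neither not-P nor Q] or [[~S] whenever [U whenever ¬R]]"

Formalization: (~P nor Q) | ((~R -> U) -> ~S)

~P = ~F = T
~P nor Q = T nor T = F
~R = ~F = T
~R -> U = T -> F = F
~S = ~T = F
(~R -> U) -> ~S = F -> F = T
(~P nor Q) | ((~R -> U) -> ~S) = F | T = T

true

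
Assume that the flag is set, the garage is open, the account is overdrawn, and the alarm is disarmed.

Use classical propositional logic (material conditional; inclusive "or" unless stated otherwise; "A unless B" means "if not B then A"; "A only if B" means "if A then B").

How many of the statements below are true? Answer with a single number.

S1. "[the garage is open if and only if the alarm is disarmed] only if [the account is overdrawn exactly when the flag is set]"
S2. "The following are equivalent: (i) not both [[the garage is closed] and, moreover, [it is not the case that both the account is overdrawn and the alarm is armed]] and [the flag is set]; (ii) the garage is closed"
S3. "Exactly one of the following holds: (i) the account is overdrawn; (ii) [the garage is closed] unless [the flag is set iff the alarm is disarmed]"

Let Q = "the garage is closed" (F), S = "the alarm is armed" (F), R = "the account is overdrawn" (T), P = "the flag is set" (T).

S1: In symbols: (¬Q ↔ ¬S) → (R ↔ P)

¬Q = ¬F = T
¬S = ¬F = T
¬Q ↔ ¬S = T ↔ T = T
R ↔ P = T ↔ T = T
(¬Q ↔ ¬S) → (R ↔ P) = T → T = T
Thus S1 is true.

S2: Formalization: ((Q ∧ (R ↑ S)) ↑ P) ↔ Q

R ↑ S = T ↑ F = T
Q ∧ (R ↑ S) = F ∧ T = F
(Q ∧ (R ↑ S)) ↑ P = F ↑ T = T
((Q ∧ (R ↑ S)) ↑ P) ↔ Q = T ↔ F = F
Thus S2 is false.

S3: Parsed as R ⊕ (Q ∨ (P ↔ ¬S))

¬S = ¬F = T
P ↔ ¬S = T ↔ T = T
Q ∨ (P ↔ ¬S) = F ∨ T = T
R ⊕ (Q ∨ (P ↔ ¬S)) = T ⊕ T = F
Hence S3 is false.

1 of the 3 statements is true.

1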